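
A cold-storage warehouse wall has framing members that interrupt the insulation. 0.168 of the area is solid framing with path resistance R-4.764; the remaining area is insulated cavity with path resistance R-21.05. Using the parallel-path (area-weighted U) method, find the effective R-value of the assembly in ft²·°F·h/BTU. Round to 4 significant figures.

13.37 ft²·°F·h/BTU

U_eff = 0.832/21.05 + 0.168/4.764 = 0.039525 + 0.035264 = 0.074789
R_eff = 1/U_eff = 13.371 ft²·°F·h/BTU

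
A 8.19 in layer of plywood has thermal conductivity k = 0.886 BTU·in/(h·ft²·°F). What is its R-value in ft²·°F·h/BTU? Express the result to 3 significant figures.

R = L/k = 8.19/0.886 = 9.244 ft²·°F·h/BTU

9.24 ft²·°F·h/BTU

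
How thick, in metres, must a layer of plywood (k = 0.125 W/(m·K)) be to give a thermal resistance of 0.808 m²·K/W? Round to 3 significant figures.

L = R·k = 0.808 × 0.125 = 0.101 m

0.101 m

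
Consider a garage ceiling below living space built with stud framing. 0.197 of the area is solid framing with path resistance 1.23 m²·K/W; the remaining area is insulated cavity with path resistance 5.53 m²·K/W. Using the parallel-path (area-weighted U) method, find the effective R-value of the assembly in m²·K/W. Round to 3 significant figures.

U_eff = 0.803/5.53 + 0.197/1.23 = 0.1452 + 0.1602 = 0.3054
R_eff = 1/U_eff = 3.275 m²·K/W

3.27 m²·K/W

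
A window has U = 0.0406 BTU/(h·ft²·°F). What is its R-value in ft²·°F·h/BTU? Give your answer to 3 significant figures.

R = 1/U = 1/0.0406 = 24.63

24.6 ft²·°F·h/BTU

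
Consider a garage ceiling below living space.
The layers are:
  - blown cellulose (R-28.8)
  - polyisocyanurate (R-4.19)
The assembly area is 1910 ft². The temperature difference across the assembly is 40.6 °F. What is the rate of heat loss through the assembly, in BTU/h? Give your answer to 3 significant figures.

2350 BTU/h

R_total = 28.8 + 4.19 = 32.99 ft²·°F·h/BTU
Q = A·ΔT/R = 1910 × 40.6 / 32.99 = 2351 BTU/h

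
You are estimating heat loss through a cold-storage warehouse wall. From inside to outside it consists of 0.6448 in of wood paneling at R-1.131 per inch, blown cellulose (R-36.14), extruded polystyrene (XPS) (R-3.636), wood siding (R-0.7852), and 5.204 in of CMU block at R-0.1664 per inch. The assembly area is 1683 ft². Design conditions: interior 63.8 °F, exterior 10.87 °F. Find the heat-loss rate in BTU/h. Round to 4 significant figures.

0.6448 × 1.131 = 0.72927
5.204 × 0.1664 = 0.86595
R_total = 0.72927 + 36.14 + 3.636 + 0.7852 + 0.86595 = 42.156 ft²·°F·h/BTU
Q = A·ΔT/R = 1683 × (63.8 − 10.87) / 42.156 = 2113.1 BTU/h

2113 BTU/h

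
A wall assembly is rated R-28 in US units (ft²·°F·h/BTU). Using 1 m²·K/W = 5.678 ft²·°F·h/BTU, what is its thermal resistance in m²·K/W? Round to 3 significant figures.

4.93 m²·K/W

R_SI = 28/5.678 = 4.931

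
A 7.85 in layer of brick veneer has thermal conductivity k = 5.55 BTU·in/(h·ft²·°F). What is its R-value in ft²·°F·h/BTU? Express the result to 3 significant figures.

1.41 ft²·°F·h/BTU

R = L/k = 7.85/5.55 = 1.414 ft²·°F·h/BTU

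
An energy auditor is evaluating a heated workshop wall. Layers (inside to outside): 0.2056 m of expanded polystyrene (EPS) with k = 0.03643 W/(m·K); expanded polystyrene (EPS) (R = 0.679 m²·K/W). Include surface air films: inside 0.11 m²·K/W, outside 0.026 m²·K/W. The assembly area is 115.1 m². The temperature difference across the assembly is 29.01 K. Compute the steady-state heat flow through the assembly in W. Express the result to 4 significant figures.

0.2056/0.03643 = 5.6437
R_total = 0.11 + 5.6437 + 0.679 + 0.026 = 6.4587 m²·K/W
Q = A·ΔT/R = 115.1 × 29.01 / 6.4587 = 516.98 W

517.0 W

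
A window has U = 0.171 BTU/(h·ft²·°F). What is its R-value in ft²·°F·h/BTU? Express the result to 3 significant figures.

R = 1/U = 1/0.171 = 5.848

5.85 ft²·°F·h/BTU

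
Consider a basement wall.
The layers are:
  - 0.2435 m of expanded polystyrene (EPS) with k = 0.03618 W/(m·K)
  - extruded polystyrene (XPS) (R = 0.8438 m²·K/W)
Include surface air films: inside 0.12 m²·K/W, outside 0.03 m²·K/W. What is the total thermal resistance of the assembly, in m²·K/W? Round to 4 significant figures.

7.724 m²·K/W

0.2435/0.03618 = 6.7302
R_total = 0.12 + 6.7302 + 0.8438 + 0.03 = 7.724 m²·K/W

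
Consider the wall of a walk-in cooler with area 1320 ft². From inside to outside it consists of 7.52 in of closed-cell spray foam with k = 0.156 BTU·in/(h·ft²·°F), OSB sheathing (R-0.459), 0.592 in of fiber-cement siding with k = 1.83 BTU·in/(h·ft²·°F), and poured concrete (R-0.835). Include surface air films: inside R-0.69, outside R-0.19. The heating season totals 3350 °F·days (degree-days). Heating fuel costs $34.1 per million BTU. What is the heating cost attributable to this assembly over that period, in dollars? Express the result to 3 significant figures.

7.52/0.156 = 48.21
0.592/1.83 = 0.3235
R_total = 0.69 + 48.21 + 0.459 + 0.3235 + 0.835 + 0.19 = 50.7 ft²·°F·h/BTU
E = A × HDD × 24 / R = 1320 × 3350 × 24 / 50.7 = 2093000 BTU
Cost = 2093000/10⁶ × 34.1 = $71.38

71.4 dollars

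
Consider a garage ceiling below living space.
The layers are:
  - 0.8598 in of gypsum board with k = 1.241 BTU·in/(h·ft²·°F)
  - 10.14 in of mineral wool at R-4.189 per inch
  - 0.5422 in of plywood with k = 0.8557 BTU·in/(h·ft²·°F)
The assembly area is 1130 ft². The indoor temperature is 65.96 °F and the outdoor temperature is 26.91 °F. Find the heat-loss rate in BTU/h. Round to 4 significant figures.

0.8598/1.241 = 0.69283
10.14 × 4.189 = 42.476
0.5422/0.8557 = 0.63363
R_total = 0.69283 + 42.476 + 0.63363 = 43.803 ft²·°F·h/BTU
Q = A·ΔT/R = 1130 × (65.96 − 26.91) / 43.803 = 1007.4 BTU/h

1007 BTU/h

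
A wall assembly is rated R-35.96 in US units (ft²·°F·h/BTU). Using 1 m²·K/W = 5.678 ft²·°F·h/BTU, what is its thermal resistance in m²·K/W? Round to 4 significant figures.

R_SI = 35.96/5.678 = 6.3332

6.333 m²·K/W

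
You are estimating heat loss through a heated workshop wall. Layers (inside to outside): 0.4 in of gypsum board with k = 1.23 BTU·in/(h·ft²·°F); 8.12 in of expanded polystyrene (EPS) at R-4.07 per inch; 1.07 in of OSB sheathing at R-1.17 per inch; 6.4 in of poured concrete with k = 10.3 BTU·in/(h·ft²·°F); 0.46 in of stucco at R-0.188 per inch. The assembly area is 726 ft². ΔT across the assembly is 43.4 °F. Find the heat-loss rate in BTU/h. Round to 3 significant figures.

892 BTU/h

0.4/1.23 = 0.3252
8.12 × 4.07 = 33.05
1.07 × 1.17 = 1.252
6.4/10.3 = 0.6214
0.46 × 0.188 = 0.08648
R_total = 0.3252 + 33.05 + 1.252 + 0.6214 + 0.08648 = 35.33 ft²·°F·h/BTU
Q = A·ΔT/R = 726 × 43.4 / 35.33 = 891.7 BTU/h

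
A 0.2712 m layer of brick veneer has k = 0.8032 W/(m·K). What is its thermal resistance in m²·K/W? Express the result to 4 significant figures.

0.3376 m²·K/W

R = L/k = 0.2712/0.8032 = 0.33765 m²·K/W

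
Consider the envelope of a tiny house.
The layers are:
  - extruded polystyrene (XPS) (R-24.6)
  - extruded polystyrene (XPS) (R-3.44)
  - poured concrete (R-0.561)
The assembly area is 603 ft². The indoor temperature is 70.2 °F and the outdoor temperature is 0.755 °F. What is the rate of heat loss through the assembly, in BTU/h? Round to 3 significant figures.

R_total = 24.6 + 3.44 + 0.561 = 28.6 ft²·°F·h/BTU
Q = A·ΔT/R = 603 × (70.2 − 0.755) / 28.6 = 1464 BTU/h

1460 BTU/h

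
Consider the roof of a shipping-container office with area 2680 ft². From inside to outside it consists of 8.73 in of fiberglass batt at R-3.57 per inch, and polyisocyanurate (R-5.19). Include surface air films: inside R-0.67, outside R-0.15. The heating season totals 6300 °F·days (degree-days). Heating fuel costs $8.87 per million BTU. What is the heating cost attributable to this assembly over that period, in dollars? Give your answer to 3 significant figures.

96.7 dollars

8.73 × 3.57 = 31.17
R_total = 0.67 + 31.17 + 5.19 + 0.15 = 37.18 ft²·°F·h/BTU
E = A × HDD × 24 / R = 2680 × 6300 × 24 / 37.18 = 10900000 BTU
Cost = 10900000/10⁶ × 8.87 = $96.68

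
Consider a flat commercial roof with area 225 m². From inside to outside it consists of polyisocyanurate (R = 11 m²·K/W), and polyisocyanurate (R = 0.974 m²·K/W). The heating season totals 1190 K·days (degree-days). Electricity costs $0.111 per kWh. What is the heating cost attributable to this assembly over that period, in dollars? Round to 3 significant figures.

59.6 dollars

R_total = 11 + 0.974 = 11.97 m²·K/W
E = A × HDD × 24 / R / 1000 = 225 × 1190 × 24 / 11.97 / 1000 = 536.7 kWh
Cost = 536.7 × 0.111 = $59.57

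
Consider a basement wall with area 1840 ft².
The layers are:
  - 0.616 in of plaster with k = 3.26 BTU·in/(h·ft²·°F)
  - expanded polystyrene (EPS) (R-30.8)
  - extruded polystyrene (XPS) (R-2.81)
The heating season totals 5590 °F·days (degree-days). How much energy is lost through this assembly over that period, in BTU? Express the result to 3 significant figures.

0.616/3.26 = 0.189
R_total = 0.189 + 30.8 + 2.81 = 33.8 ft²·°F·h/BTU
E = A × HDD × 24 / R = 1840 × 5590 × 24 / 33.8 = 7304000 BTU

7300000 BTU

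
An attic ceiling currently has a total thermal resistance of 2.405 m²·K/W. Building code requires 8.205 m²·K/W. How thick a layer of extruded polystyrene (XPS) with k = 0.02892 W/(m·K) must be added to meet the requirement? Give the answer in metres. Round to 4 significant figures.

0.1677 m

ΔR = 8.205 − 2.405 = 5.8 m²·K/W
L = ΔR × k = 5.8 × 0.02892 = 0.16774 m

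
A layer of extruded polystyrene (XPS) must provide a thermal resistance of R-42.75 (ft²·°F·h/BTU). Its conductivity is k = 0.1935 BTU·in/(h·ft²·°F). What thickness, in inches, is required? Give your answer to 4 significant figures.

8.272 in

L = R × k = 42.75 × 0.1935 = 8.2721 in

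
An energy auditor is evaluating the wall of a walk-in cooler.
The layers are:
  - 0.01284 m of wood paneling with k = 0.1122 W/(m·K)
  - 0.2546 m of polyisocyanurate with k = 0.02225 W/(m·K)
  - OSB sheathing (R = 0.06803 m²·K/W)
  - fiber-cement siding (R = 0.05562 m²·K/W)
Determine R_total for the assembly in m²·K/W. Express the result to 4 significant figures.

11.68 m²·K/W

0.01284/0.1122 = 0.11444
0.2546/0.02225 = 11.443
R_total = 0.11444 + 11.443 + 0.06803 + 0.05562 = 11.681 m²·K/W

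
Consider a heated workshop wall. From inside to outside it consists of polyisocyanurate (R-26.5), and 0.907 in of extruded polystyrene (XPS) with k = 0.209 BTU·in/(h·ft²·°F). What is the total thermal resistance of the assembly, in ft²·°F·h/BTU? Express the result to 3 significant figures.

30.8 ft²·°F·h/BTU

0.907/0.209 = 4.34
R_total = 26.5 + 4.34 = 30.84 ft²·°F·h/BTU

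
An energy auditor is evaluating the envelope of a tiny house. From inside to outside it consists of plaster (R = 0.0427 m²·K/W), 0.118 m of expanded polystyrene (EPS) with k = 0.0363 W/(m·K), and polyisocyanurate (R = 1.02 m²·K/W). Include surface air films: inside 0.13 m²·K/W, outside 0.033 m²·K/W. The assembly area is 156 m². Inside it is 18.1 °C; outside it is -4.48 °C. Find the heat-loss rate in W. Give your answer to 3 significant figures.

0.118/0.0363 = 3.251
R_total = 0.13 + 0.0427 + 3.251 + 1.02 + 0.033 = 4.476 m²·K/W
Q = A·ΔT/R = 156 × (18.1 − (-4.48)) / 4.476 = 786.9 W

787 W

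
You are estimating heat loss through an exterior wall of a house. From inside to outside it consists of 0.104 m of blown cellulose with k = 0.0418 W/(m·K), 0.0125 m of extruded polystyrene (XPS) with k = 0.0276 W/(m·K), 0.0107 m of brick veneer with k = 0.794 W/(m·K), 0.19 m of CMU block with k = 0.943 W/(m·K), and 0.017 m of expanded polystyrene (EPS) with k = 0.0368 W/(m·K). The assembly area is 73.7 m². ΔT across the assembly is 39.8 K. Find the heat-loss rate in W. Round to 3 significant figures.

811 W

0.104/0.0418 = 2.488
0.0125/0.0276 = 0.4529
0.0107/0.794 = 0.01348
0.19/0.943 = 0.2015
0.017/0.0368 = 0.462
R_total = 2.488 + 0.4529 + 0.01348 + 0.2015 + 0.462 = 3.618 m²·K/W
Q = A·ΔT/R = 73.7 × 39.8 / 3.618 = 810.8 W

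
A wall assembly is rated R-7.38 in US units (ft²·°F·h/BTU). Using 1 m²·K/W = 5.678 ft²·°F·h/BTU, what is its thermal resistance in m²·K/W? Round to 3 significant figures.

1.30 m²·K/W

R_SI = 7.38/5.678 = 1.3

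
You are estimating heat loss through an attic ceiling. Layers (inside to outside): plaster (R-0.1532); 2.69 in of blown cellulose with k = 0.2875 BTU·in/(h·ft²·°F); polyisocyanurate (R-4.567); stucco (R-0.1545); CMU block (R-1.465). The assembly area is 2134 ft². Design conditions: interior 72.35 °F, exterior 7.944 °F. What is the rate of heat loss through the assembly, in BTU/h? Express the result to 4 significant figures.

8756 BTU/h

2.69/0.2875 = 9.3565
R_total = 0.1532 + 9.3565 + 4.567 + 0.1545 + 1.465 = 15.696 ft²·°F·h/BTU
Q = A·ΔT/R = 2134 × (72.35 − 7.944) / 15.696 = 8756.4 BTU/h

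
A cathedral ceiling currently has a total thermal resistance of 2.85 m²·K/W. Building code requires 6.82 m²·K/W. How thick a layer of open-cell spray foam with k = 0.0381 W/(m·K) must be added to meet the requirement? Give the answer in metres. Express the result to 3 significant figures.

0.151 m

ΔR = 6.82 − 2.85 = 3.97 m²·K/W
L = ΔR × k = 3.97 × 0.0381 = 0.1513 m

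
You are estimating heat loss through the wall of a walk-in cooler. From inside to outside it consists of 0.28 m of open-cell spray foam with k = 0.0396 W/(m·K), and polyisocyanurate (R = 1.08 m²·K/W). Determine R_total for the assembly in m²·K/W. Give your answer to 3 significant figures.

8.15 m²·K/W

0.28/0.0396 = 7.071
R_total = 7.071 + 1.08 = 8.151 m²·K/W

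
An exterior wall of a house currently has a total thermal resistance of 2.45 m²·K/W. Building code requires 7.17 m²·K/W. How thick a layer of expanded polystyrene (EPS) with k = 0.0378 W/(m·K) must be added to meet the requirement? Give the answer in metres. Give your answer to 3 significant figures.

ΔR = 7.17 − 2.45 = 4.72 m²·K/W
L = ΔR × k = 4.72 × 0.0378 = 0.1784 m

0.178 m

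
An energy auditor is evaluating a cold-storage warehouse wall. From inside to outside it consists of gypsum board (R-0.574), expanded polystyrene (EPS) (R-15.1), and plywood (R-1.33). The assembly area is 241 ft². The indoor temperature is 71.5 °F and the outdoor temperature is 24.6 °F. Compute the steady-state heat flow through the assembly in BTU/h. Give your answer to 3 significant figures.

665 BTU/h

R_total = 0.574 + 15.1 + 1.33 = 17 ft²·°F·h/BTU
Q = A·ΔT/R = 241 × (71.5 − 24.6) / 17 = 664.7 BTU/h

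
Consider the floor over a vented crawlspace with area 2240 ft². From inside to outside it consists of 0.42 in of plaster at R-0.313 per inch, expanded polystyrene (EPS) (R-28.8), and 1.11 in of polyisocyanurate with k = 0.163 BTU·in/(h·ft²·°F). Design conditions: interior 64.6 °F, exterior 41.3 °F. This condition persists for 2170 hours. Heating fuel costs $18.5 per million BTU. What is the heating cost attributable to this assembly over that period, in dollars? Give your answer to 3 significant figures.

58.6 dollars

0.42 × 0.313 = 0.1315
1.11/0.163 = 6.81
R_total = 0.1315 + 28.8 + 6.81 = 35.74 ft²·°F·h/BTU
Q = 2240 × (64.6 − 41.3) / 35.74 = 1460 BTU/h
E = 1460 × 2170 = 3169000 BTU
Cost = 3169000/10⁶ × 18.5 = $58.62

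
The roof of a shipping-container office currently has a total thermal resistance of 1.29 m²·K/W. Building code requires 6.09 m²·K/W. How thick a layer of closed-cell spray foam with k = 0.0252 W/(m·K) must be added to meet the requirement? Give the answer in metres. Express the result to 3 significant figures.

ΔR = 6.09 − 1.29 = 4.8 m²·K/W
L = ΔR × k = 4.8 × 0.0252 = 0.121 m

0.121 m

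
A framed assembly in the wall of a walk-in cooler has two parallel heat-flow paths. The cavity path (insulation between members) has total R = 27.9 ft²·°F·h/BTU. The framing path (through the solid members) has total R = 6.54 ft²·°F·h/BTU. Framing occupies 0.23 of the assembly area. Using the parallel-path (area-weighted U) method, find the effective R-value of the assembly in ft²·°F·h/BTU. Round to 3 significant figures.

15.9 ft²·°F·h/BTU

U_eff = 0.77/27.9 + 0.23/6.54 = 0.0276 + 0.03517 = 0.06277
R_eff = 1/U_eff = 15.93 ft²·°F·h/BTU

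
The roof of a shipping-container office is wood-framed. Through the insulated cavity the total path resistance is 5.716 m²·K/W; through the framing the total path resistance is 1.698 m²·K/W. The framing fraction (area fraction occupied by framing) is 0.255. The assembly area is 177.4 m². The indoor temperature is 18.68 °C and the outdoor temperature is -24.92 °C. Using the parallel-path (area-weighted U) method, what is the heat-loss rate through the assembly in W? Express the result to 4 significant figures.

2170 W

U_eff = 0.745/5.716 + 0.255/1.698 = 0.13034 + 0.15018 = 0.28051
R_eff = 1/U_eff = 3.5649 m²·K/W
Q = 177.4 × (18.68 − (-24.92)) / 3.5649 = 2169.7 W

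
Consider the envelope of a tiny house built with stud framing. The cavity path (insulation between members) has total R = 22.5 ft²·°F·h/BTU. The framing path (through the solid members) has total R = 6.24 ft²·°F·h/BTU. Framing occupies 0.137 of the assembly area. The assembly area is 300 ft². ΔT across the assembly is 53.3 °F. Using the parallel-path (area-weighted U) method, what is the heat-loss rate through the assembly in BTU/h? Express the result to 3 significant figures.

964 BTU/h

U_eff = 0.863/22.5 + 0.137/6.24 = 0.03836 + 0.02196 = 0.06031
R_eff = 1/U_eff = 16.58 ft²·°F·h/BTU
Q = 300 × 53.3 / 16.58 = 964.4 BTU/h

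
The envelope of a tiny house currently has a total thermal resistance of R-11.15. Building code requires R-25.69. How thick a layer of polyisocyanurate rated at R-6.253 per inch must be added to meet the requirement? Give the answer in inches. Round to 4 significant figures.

ΔR = 25.69 − 11.15 = 14.54 ft²·°F·h/BTU
L = ΔR / (R/in) = 14.54/6.253 = 2.3253 in

2.325 in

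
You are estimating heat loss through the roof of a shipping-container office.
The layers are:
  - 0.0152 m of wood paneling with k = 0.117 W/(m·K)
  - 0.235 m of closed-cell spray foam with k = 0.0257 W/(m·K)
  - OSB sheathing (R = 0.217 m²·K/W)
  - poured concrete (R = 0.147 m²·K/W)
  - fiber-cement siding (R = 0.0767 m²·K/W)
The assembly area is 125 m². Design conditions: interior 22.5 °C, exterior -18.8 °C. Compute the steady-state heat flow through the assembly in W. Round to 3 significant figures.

0.0152/0.117 = 0.1299
0.235/0.0257 = 9.144
R_total = 0.1299 + 9.144 + 0.217 + 0.147 + 0.0767 = 9.715 m²·K/W
Q = A·ΔT/R = 125 × (22.5 − (-18.8)) / 9.715 = 531.4 W

531 W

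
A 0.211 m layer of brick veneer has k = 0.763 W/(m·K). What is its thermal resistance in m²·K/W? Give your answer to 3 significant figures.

R = L/k = 0.211/0.763 = 0.2765 m²·K/W

0.277 m²·K/W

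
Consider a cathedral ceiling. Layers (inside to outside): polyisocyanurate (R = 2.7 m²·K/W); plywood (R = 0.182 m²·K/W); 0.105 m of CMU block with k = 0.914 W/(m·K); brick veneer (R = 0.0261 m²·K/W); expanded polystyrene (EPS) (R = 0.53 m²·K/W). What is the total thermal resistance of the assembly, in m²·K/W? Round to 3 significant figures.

3.55 m²·K/W

0.105/0.914 = 0.1149
R_total = 2.7 + 0.182 + 0.1149 + 0.0261 + 0.53 = 3.553 m²·K/W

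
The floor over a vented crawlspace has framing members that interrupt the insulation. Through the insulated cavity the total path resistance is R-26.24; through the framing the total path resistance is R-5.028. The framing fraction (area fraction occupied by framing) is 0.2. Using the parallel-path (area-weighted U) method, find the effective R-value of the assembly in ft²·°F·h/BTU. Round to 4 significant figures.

14.23 ft²·°F·h/BTU

U_eff = 0.8/26.24 + 0.2/5.028 = 0.030488 + 0.039777 = 0.070265
R_eff = 1/U_eff = 14.232 ft²·°F·h/BTU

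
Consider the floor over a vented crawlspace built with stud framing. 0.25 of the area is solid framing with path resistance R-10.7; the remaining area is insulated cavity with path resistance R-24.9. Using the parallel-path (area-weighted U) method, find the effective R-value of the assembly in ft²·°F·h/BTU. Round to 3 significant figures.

U_eff = 0.75/24.9 + 0.25/10.7 = 0.03012 + 0.02336 = 0.05348
R_eff = 1/U_eff = 18.7 ft²·°F·h/BTU

18.7 ft²·°F·h/BTU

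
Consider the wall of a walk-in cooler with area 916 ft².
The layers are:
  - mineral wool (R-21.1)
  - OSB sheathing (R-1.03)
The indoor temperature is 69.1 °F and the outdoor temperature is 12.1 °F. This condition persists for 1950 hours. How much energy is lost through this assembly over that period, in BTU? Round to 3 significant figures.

R_total = 21.1 + 1.03 = 22.13 ft²·°F·h/BTU
Q = 916 × (69.1 − 12.1) / 22.13 = 2359 BTU/h
E = 2359 × 1950 = 4601000 BTU

4600000 BTU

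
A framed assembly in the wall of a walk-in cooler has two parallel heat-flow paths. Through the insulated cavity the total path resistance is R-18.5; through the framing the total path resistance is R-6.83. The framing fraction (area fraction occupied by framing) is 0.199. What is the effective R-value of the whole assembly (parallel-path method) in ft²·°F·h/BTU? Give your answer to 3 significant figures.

U_eff = 0.801/18.5 + 0.199/6.83 = 0.0433 + 0.02914 = 0.07243
R_eff = 1/U_eff = 13.81 ft²·°F·h/BTU

13.8 ft²·°F·h/BTU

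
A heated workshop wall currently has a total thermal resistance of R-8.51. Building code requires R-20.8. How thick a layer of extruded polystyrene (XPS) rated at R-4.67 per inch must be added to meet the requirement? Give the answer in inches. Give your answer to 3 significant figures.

2.63 in

ΔR = 20.8 − 8.51 = 12.29 ft²·°F·h/BTU
L = ΔR / (R/in) = 12.29/4.67 = 2.632 in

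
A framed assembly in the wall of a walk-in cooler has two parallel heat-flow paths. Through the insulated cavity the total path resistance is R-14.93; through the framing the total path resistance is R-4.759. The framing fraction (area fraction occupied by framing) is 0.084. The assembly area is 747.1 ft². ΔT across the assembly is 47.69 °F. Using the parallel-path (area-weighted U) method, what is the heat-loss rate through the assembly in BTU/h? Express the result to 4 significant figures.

2815 BTU/h

U_eff = 0.916/14.93 + 0.084/4.759 = 0.061353 + 0.017651 = 0.079004
R_eff = 1/U_eff = 12.658 ft²·°F·h/BTU
Q = 747.1 × 47.69 / 12.658 = 2814.8 BTU/h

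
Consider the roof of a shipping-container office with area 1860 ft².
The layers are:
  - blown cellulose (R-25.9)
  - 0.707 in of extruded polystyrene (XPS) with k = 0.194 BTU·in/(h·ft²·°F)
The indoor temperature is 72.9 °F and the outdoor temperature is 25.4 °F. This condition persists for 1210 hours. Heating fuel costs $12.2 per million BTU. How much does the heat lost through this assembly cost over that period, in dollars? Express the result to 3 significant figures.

0.707/0.194 = 3.644
R_total = 25.9 + 3.644 = 29.54 ft²·°F·h/BTU
Q = 1860 × (72.9 − 25.4) / 29.54 = 2990 BTU/h
E = 2990 × 1210 = 3618000 BTU
Cost = 3618000/10⁶ × 12.2 = $44.14

44.1 dollars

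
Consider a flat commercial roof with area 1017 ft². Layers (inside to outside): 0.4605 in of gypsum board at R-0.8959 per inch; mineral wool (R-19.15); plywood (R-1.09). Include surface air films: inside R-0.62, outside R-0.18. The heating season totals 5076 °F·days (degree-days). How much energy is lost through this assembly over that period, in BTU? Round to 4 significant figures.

0.4605 × 0.8959 = 0.41256
R_total = 0.62 + 0.41256 + 19.15 + 1.09 + 0.18 = 21.453 ft²·°F·h/BTU
E = A × HDD × 24 / R = 1017 × 5076 × 24 / 21.453 = 5775300 BTU

5775000 BTU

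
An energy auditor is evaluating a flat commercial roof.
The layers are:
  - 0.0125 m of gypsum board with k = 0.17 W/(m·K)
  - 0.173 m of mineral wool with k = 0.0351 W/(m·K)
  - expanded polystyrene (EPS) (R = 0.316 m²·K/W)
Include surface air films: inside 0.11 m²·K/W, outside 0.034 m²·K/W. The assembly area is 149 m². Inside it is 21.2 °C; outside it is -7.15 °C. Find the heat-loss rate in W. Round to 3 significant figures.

773 W

0.0125/0.17 = 0.07353
0.173/0.0351 = 4.929
R_total = 0.11 + 0.07353 + 4.929 + 0.316 + 0.034 = 5.462 m²·K/W
Q = A·ΔT/R = 149 × (21.2 − (-7.15)) / 5.462 = 773.3 W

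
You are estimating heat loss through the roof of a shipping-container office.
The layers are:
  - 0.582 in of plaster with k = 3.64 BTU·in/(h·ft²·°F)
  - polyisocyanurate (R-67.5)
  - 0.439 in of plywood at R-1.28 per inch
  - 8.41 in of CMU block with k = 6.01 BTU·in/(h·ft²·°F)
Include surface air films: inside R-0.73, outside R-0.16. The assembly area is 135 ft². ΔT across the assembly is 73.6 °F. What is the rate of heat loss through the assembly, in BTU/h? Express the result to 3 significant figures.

0.582/3.64 = 0.1599
0.439 × 1.28 = 0.5619
8.41/6.01 = 1.399
R_total = 0.73 + 0.1599 + 67.5 + 0.5619 + 1.399 + 0.16 = 70.51 ft²·°F·h/BTU
Q = A·ΔT/R = 135 × 73.6 / 70.51 = 140.9 BTU/h

141 BTU/h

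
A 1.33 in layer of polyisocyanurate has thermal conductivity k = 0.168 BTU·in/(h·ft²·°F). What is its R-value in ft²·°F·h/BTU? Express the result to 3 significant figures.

R = L/k = 1.33/0.168 = 7.917 ft²·°F·h/BTU

7.92 ft²·°F·h/BTU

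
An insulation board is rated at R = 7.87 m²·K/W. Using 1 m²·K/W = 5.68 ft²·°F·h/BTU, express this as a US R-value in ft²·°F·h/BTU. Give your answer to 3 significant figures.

44.7 ft²·°F·h/BTU

R_US = 7.87 × 5.68 = 44.7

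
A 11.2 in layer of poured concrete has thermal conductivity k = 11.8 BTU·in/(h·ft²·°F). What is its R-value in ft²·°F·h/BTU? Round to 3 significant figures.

R = L/k = 11.2/11.8 = 0.9492 ft²·°F·h/BTU

0.949 ft²·°F·h/BTU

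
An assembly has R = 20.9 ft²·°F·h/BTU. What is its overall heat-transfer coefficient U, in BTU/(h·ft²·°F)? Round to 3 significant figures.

0.0478 BTU/(h·ft²·°F)

U = 1/R = 1/20.9 = 0.04785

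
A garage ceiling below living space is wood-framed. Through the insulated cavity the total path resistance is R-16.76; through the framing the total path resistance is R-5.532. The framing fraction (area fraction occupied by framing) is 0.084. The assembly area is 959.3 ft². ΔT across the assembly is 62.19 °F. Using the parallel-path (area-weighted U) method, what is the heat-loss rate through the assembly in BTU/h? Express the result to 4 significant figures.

U_eff = 0.916/16.76 + 0.084/5.532 = 0.054654 + 0.015184 = 0.069838
R_eff = 1/U_eff = 14.319 ft²·°F·h/BTU
Q = 959.3 × 62.19 / 14.319 = 4166.5 BTU/h

4166 BTU/h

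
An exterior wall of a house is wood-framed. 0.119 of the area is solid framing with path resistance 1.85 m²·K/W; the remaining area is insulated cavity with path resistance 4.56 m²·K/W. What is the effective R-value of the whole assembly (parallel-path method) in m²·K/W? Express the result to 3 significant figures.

U_eff = 0.881/4.56 + 0.119/1.85 = 0.1932 + 0.06432 = 0.2575
R_eff = 1/U_eff = 3.883 m²·K/W

3.88 m²·K/W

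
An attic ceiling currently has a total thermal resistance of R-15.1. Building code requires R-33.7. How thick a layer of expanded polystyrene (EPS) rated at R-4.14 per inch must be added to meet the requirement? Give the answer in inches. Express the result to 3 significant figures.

ΔR = 33.7 − 15.1 = 18.6 ft²·°F·h/BTU
L = ΔR / (R/in) = 18.6/4.14 = 4.493 in

4.49 in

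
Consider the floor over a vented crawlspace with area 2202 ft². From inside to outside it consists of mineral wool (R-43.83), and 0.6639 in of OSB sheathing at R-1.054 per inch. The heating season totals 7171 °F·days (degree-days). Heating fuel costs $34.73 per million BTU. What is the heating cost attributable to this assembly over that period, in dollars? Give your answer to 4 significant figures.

295.6 dollars

0.6639 × 1.054 = 0.69975
R_total = 43.83 + 0.69975 = 44.53 ft²·°F·h/BTU
E = A × HDD × 24 / R = 2202 × 7171 × 24 / 44.53 = 8510600 BTU
Cost = 8510600/10⁶ × 34.73 = $295.57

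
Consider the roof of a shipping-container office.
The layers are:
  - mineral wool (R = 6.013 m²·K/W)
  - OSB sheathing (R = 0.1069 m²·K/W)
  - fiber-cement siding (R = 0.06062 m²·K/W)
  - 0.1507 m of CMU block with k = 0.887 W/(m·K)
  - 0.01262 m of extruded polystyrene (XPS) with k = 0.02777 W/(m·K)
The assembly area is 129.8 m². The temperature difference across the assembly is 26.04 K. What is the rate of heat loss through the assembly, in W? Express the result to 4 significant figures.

496.7 W

0.1507/0.887 = 0.1699
0.01262/0.02777 = 0.45445
R_total = 6.013 + 0.1069 + 0.06062 + 0.1699 + 0.45445 = 6.8049 m²·K/W
Q = A·ΔT/R = 129.8 × 26.04 / 6.8049 = 496.7 W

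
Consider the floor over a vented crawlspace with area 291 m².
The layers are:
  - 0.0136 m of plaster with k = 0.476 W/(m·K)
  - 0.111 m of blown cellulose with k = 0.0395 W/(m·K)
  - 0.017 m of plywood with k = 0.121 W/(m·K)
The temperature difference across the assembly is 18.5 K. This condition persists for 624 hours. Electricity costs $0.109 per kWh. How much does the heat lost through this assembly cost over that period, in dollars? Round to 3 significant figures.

123 dollars

0.0136/0.476 = 0.02857
0.111/0.0395 = 2.81
0.017/0.121 = 0.1405
R_total = 0.02857 + 2.81 + 0.1405 = 2.979 m²·K/W
Q = 291 × 18.5 / 2.979 = 1807 W
E = 1807 W × 624 h / 1000 = 1128 kWh
Cost = 1128 × 0.109 = $122.9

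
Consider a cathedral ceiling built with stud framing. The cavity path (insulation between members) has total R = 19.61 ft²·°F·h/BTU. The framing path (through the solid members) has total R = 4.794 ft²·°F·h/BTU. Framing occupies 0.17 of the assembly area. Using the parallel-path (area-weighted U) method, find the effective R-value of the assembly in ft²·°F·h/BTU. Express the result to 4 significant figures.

U_eff = 0.83/19.61 + 0.17/4.794 = 0.042325 + 0.035461 = 0.077786
R_eff = 1/U_eff = 12.856 ft²·°F·h/BTU

12.86 ft²·°F·h/BTU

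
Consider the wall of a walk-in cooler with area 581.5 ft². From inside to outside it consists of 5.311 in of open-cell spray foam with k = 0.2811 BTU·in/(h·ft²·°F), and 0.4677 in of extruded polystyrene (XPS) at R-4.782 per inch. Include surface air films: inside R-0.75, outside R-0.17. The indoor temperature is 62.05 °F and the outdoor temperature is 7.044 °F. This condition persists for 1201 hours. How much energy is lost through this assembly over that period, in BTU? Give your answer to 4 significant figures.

1742000 BTU

5.311/0.2811 = 18.894
0.4677 × 4.782 = 2.2365
R_total = 0.75 + 18.894 + 2.2365 + 0.17 = 22.05 ft²·°F·h/BTU
Q = 581.5 × (62.05 − 7.044) / 22.05 = 1450.6 BTU/h
E = 1450.6 × 1201 = 1742200 BTU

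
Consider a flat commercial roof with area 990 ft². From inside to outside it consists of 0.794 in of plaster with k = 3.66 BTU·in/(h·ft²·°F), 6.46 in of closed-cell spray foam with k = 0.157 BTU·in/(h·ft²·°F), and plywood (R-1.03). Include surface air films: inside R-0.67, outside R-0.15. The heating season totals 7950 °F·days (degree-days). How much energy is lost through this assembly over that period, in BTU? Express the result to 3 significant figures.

0.794/3.66 = 0.2169
6.46/0.157 = 41.15
R_total = 0.67 + 0.2169 + 41.15 + 1.03 + 0.15 = 43.21 ft²·°F·h/BTU
E = A × HDD × 24 / R = 990 × 7950 × 24 / 43.21 = 4371000 BTU

4370000 BTU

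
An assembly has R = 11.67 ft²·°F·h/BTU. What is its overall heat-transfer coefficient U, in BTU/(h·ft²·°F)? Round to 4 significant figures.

0.08569 BTU/(h·ft²·°F)

U = 1/R = 1/11.67 = 0.08569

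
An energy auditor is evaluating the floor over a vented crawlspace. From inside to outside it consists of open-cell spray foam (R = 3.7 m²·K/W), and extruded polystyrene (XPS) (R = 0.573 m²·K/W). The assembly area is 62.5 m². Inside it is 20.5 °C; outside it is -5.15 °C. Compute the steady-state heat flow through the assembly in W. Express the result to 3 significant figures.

375 W

R_total = 3.7 + 0.573 = 4.273 m²·K/W
Q = A·ΔT/R = 62.5 × (20.5 − (-5.15)) / 4.273 = 375.2 W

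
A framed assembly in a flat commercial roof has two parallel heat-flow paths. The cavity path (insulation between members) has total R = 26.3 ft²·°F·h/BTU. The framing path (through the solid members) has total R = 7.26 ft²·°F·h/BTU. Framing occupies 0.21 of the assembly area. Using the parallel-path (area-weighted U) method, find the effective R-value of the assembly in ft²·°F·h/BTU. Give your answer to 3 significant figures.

17.0 ft²·°F·h/BTU

U_eff = 0.79/26.3 + 0.21/7.26 = 0.03004 + 0.02893 = 0.05896
R_eff = 1/U_eff = 16.96 ft²·°F·h/BTU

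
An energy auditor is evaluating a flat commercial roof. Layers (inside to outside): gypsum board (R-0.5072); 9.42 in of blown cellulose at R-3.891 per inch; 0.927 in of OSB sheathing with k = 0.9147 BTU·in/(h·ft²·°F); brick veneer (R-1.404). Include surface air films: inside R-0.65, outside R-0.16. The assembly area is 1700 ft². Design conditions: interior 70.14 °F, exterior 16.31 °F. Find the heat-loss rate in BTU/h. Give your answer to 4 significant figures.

9.42 × 3.891 = 36.653
0.927/0.9147 = 1.0134
R_total = 0.65 + 0.5072 + 36.653 + 1.0134 + 1.404 + 0.16 = 40.388 ft²·°F·h/BTU
Q = A·ΔT/R = 1700 × (70.14 − 16.31) / 40.388 = 2265.8 BTU/h

2266 BTU/h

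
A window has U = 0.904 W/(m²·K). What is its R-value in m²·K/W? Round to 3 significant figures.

1.11 m²·K/W

R = 1/U = 1/0.904 = 1.106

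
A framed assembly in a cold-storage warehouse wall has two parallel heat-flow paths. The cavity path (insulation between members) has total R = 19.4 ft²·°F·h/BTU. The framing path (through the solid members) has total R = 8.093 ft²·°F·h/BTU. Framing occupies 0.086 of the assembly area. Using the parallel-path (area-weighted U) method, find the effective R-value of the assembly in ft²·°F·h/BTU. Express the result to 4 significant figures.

U_eff = 0.914/19.4 + 0.086/8.093 = 0.047113 + 0.010626 = 0.05774
R_eff = 1/U_eff = 17.319 ft²·°F·h/BTU

17.32 ft²·°F·h/BTU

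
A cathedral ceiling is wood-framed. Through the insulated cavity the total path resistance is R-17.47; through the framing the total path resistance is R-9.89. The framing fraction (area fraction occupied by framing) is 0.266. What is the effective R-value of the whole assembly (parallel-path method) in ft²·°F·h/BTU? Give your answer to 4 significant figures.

14.51 ft²·°F·h/BTU

U_eff = 0.734/17.47 + 0.266/9.89 = 0.042015 + 0.026896 = 0.068911
R_eff = 1/U_eff = 14.512 ft²·°F·h/BTU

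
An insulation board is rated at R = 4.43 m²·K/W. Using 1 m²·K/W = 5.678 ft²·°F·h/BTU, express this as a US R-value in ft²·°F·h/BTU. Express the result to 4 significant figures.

25.15 ft²·°F·h/BTU

R_US = 4.43 × 5.678 = 25.154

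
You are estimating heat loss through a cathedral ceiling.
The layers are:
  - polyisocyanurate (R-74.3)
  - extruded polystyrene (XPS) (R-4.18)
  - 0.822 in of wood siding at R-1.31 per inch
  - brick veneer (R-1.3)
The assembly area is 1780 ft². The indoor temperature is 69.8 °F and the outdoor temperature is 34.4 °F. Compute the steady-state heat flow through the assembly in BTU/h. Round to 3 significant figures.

0.822 × 1.31 = 1.077
R_total = 74.3 + 4.18 + 1.077 + 1.3 = 80.86 ft²·°F·h/BTU
Q = A·ΔT/R = 1780 × (69.8 − 34.4) / 80.86 = 779.3 BTU/h

779 BTU/h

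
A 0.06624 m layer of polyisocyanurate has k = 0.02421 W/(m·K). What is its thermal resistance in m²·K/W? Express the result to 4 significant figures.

2.736 m²·K/W

R = L/k = 0.06624/0.02421 = 2.7361 m²·K/W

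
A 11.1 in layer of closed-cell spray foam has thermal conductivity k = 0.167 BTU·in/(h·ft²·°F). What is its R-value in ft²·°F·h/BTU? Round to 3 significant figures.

66.5 ft²·°F·h/BTU

R = L/k = 11.1/0.167 = 66.47 ft²·°F·h/BTU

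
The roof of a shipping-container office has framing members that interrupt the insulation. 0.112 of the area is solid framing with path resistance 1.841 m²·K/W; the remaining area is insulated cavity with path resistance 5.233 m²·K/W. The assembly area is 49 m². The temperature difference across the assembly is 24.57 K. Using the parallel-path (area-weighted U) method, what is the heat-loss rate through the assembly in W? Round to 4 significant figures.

277.5 W

U_eff = 0.888/5.233 + 0.112/1.841 = 0.16969 + 0.060837 = 0.23053
R_eff = 1/U_eff = 4.3379 m²·K/W
Q = 49 × 24.57 / 4.3379 = 277.54 W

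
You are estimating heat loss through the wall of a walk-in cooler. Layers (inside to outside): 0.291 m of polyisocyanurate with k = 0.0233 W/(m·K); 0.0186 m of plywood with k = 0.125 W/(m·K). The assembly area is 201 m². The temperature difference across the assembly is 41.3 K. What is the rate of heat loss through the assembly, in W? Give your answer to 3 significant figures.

0.291/0.0233 = 12.49
0.0186/0.125 = 0.1488
R_total = 12.49 + 0.1488 = 12.64 m²·K/W
Q = A·ΔT/R = 201 × 41.3 / 12.64 = 656.8 W

657 W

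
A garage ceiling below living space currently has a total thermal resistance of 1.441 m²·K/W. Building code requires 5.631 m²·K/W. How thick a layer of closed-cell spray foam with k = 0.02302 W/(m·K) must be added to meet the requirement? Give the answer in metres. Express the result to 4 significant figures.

0.09645 m

ΔR = 5.631 − 1.441 = 4.19 m²·K/W
L = ΔR × k = 4.19 × 0.02302 = 0.096454 m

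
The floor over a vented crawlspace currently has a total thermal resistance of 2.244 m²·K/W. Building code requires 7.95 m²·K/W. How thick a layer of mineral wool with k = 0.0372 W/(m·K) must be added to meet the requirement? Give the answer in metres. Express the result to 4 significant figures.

ΔR = 7.95 − 2.244 = 5.706 m²·K/W
L = ΔR × k = 5.706 × 0.0372 = 0.21226 m

0.2123 m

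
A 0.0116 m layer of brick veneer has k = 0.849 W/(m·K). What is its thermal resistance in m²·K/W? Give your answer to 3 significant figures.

0.0137 m²·K/W

R = L/k = 0.0116/0.849 = 0.01366 m²·K/W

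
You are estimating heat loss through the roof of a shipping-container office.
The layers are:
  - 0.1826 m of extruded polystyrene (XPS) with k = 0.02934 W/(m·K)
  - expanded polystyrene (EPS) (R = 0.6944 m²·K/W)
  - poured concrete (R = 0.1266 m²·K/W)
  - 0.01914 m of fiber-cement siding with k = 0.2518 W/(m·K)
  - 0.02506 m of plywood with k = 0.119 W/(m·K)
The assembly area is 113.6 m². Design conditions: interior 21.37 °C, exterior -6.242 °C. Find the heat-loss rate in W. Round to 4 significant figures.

427.9 W

0.1826/0.02934 = 6.2236
0.01914/0.2518 = 0.076013
0.02506/0.119 = 0.21059
R_total = 6.2236 + 0.6944 + 0.1266 + 0.076013 + 0.21059 = 7.3312 m²·K/W
Q = A·ΔT/R = 113.6 × (21.37 − (-6.242)) / 7.3312 = 427.86 W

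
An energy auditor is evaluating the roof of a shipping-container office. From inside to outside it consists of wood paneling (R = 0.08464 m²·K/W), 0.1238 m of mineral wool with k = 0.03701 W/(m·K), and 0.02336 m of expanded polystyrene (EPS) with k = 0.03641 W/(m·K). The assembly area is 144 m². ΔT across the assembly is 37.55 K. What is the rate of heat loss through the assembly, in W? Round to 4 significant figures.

1328 W

0.1238/0.03701 = 3.345
0.02336/0.03641 = 0.64158
R_total = 0.08464 + 3.345 + 0.64158 = 4.0713 m²·K/W
Q = A·ΔT/R = 144 × 37.55 / 4.0713 = 1328.1 W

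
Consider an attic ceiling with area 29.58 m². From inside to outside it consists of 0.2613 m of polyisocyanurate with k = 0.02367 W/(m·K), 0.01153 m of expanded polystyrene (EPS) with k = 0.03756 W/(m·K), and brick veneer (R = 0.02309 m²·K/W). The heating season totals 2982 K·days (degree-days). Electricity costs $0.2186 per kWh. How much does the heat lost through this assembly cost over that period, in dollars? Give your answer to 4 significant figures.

0.2613/0.02367 = 11.039
0.01153/0.03756 = 0.30698
R_total = 11.039 + 0.30698 + 0.02309 = 11.369 m²·K/W
E = A × HDD × 24 / R / 1000 = 29.58 × 2982 × 24 / 11.369 / 1000 = 186.2 kWh
Cost = 186.2 × 0.2186 = $40.703

40.70 dollars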